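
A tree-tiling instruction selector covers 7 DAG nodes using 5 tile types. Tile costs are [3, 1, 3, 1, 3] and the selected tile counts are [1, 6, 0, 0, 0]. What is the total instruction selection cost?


Total cost = sum(count_i * cost_i)
= 1*3 + 6*1 + 0*3 + 0*1 + 0*3
= 9

9


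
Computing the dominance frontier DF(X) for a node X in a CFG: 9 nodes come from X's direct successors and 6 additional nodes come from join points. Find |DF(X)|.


DF(X) = direct successor contributions + join point contributions
= 9 + 6 = 15

15


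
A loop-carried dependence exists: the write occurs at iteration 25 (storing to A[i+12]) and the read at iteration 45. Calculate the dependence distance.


Distance = read iteration - write iteration
= 45 - 25 = 20

20


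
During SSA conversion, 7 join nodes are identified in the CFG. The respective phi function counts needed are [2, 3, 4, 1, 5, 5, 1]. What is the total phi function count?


Total phi functions = sum of phi functions at each join node
= 2 + 3 + 4 + 1 + 5 + 5 + 1 = 21

21


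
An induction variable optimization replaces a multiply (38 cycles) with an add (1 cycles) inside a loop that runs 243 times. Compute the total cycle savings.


Per-iteration saving = 38 - 1 = 37
Total saved = 243 * 37 = 8991

8991


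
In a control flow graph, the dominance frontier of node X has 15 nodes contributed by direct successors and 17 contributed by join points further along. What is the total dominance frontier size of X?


DF(X) = direct successor contributions + join point contributions
= 15 + 17 = 32

32


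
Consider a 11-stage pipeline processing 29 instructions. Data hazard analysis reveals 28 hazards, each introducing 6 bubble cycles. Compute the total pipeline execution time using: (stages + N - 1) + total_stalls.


Base cycles = 11 + 29 - 1 = 39
Total stalls = 28 * 6 = 168
Total = 39 + 168 = 207

207


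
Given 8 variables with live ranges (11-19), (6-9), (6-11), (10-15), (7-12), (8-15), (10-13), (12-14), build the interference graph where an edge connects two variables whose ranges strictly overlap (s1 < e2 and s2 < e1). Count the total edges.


Check all pairs for overlapping intervals.
Two intervals (s1,e1) and (s2,e2) overlap if s1 < e2 and s2 < e1.
v0 (11-19) vs v1..v7: overlaps v3, v4, v5, v6, v7 -> 5
v1 (6-9) vs v2..v7: overlaps v2, v4, v5 -> 3
v2 (6-11) vs v3..v7: overlaps v3, v4, v5, v6 -> 4
v3 (10-15) vs v4..v7: overlaps v4, v5, v6, v7 -> 4
v4 (7-12) vs v5..v7: overlaps v5, v6 -> 2
v5 (8-15) vs v6..v7: overlaps v6, v7 -> 2
v6 (10-13) vs v7: overlaps v7 -> 1
Total overlapping pairs = 5 + 3 + 4 + 4 + 2 + 2 + 1 = 21

21


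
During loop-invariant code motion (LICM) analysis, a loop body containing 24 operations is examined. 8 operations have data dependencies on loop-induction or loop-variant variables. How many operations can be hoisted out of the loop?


Invariant candidates = total - loop-dependent
= 24 - 8 = 16

16


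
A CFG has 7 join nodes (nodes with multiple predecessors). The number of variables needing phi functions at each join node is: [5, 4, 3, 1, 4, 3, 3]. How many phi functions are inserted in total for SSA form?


Total phi functions = sum of phi functions at each join node
= 5 + 4 + 3 + 1 + 4 + 3 + 3 = 23

23


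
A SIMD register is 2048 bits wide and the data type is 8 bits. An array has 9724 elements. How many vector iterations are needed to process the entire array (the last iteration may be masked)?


Width = 2048 / 8 = 256 elements per vector op
Iterations = ceil(9724 / 256) = 38

38


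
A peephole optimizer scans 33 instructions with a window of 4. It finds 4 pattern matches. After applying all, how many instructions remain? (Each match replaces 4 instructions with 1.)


Each match removes 3 instructions.
Total removed = 4 * 3 = 12
Remaining = 33 - 12 = 21

21


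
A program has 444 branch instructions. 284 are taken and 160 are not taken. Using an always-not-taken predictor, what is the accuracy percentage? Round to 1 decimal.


Predictor: always-not-taken
Correct predictions = 160
Accuracy = 160 / 444 * 100 = 36.0%

36.0


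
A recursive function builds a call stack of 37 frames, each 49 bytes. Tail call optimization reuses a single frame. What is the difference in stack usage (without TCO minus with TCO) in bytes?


Without TCO: 37 * 49 = 1813 bytes
With TCO: reuse 1 frame = 49 bytes
Savings = 1813 - 49 = 1764

1764


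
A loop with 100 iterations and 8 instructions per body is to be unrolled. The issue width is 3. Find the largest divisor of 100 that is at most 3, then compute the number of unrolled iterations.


Largest divisor of 100 <= 3 is 2
New iterations = 100 / 2 = 50

50


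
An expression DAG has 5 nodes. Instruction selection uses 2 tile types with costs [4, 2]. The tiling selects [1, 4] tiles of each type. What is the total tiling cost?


Total cost = sum(count_i * cost_i)
= 1*4 + 4*2
= 12

12


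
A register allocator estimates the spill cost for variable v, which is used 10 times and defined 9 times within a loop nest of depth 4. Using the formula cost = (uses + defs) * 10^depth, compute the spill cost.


uses + defs = 10 + 9 = 19
10^4 = 10000
Spill cost = 19 * 10000 = 190000

190000


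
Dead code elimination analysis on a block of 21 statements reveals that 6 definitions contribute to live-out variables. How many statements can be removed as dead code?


Dead code = total statements - live definitions
= 21 - 6 = 15

15


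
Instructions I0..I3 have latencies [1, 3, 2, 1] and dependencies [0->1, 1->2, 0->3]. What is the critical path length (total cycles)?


Compute longest path through dependency graph: dist(Ik) = max over predecessors of dist + latency(Ik).
dist(I0) = latency 1 = 1
dist(I1) = dist(I0) + 3 = 1 + 3 = 4
dist(I2) = dist(I1) + 2 = 4 + 2 = 6
dist(I3) = dist(I0) + 1 = 1 + 1 = 2
Critical path = max dist = 6

6


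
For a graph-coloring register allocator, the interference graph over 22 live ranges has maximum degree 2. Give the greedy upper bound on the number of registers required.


Greedy coloring never needs more than (max_degree + 1) colors: when coloring a vertex, at most max_degree neighbors are already colored.
Upper bound = 2 + 1 = 3

3


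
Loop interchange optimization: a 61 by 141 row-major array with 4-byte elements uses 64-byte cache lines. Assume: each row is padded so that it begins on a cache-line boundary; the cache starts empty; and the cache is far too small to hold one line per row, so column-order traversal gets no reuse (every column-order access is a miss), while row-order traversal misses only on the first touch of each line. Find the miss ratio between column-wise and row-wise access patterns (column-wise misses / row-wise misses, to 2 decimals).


Each row occupies 141 * 4 = 564 bytes and starts on a line boundary, so it spans ceil(564 / 64) = 9 cache lines.
Row-major traversal misses (one per line touched): 61 * ceil(141 * 4 / 64) = 549
Column-major traversal misses (no reuse, every access misses): 61 * 141 = 8601
Ratio = 8601 / 549 = 15.67

15.67


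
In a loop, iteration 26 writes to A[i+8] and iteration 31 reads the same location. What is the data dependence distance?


Distance = read iteration - write iteration
= 31 - 26 = 5

5


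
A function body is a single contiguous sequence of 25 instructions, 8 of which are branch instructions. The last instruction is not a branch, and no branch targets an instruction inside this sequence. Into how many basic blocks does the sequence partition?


With no in-sequence branch targets, the leaders are the first instruction plus the instruction after each branch.
Number of basic blocks = branches + 1
= 8 + 1 = 9

9


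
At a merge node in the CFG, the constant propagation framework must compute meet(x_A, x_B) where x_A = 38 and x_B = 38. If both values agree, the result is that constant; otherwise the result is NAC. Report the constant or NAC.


Meet operation: if both paths give the same constant, result is that constant; if they differ, result is NAC (not-a-constant).
Path A: 38, Path B: 38 -> equal
Result: constant -> 38

38


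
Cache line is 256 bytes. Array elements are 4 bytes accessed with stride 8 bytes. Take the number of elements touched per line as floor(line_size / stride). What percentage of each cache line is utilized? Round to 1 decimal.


Elements per cache line = floor(256 / 8) = 32
Bytes used = 32 * 4 = 128
Utilization = 128 / 256 * 100 = 50.0%

50.0


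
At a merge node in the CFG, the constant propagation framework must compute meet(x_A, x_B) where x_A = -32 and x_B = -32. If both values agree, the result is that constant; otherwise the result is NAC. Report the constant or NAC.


Meet operation: if both paths give the same constant, result is that constant; if they differ, result is NAC (not-a-constant).
Path A: -32, Path B: -32 -> equal
Result: constant -> -32

-32


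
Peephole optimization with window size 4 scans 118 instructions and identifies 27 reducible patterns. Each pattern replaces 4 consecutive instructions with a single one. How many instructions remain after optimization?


Each match removes 3 instructions.
Total removed = 27 * 3 = 81
Remaining = 118 - 81 = 37

37


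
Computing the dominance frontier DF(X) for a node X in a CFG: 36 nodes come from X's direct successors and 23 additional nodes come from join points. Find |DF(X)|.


DF(X) = direct successor contributions + join point contributions
= 36 + 23 = 59

59


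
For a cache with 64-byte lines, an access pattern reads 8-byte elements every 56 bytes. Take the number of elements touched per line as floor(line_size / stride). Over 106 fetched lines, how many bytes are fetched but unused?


Elements per line = floor(64 / 56) = 1
Bytes used per line = 1 * 8 = 8
Wasted per line = 64 - 8 = 56
Total wasted = 56 * 106 = 5936

5936


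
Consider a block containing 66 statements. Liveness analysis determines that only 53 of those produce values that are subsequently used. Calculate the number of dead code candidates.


Dead code = total statements - live definitions
= 66 - 53 = 13

13


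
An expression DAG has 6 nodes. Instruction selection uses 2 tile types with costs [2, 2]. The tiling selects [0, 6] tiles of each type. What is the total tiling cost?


Total cost = sum(count_i * cost_i)
= 0*2 + 6*2
= 12

12


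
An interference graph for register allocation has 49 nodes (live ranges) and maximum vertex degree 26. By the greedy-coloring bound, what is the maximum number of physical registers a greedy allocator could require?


Greedy coloring never needs more than (max_degree + 1) colors: when coloring a vertex, at most max_degree neighbors are already colored.
Upper bound = 26 + 1 = 27

27


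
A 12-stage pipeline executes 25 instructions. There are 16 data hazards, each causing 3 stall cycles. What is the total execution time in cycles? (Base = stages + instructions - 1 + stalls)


Base cycles = 12 + 25 - 1 = 36
Total stalls = 16 * 3 = 48
Total = 36 + 48 = 84

84


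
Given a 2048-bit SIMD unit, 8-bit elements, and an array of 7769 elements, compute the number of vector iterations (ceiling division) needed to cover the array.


Width = 2048 / 8 = 256 elements per vector op
Iterations = ceil(7769 / 256) = 31

31


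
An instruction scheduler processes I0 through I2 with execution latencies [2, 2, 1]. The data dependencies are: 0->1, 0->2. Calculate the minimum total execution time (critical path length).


Compute longest path through dependency graph: dist(Ik) = max over predecessors of dist + latency(Ik).
dist(I0) = latency 2 = 2
dist(I1) = dist(I0) + 2 = 2 + 2 = 4
dist(I2) = dist(I0) + 1 = 2 + 1 = 3
Critical path = max dist = 4

4


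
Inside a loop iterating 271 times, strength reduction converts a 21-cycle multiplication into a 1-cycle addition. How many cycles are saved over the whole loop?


Per-iteration saving = 21 - 1 = 20
Total saved = 271 * 20 = 5420

5420


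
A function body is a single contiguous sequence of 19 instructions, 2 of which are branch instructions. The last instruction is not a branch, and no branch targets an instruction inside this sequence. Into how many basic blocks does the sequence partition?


With no in-sequence branch targets, the leaders are the first instruction plus the instruction after each branch.
Number of basic blocks = branches + 1
= 2 + 1 = 3

3


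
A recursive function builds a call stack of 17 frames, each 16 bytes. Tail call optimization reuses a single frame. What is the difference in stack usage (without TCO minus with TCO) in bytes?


Without TCO: 17 * 16 = 272 bytes
With TCO: reuse 1 frame = 16 bytes
Savings = 272 - 16 = 256

256


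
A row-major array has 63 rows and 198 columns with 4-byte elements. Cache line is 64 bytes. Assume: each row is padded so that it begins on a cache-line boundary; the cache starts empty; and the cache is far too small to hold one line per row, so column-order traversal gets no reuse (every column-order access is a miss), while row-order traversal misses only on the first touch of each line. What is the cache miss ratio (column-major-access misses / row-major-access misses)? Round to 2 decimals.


Each row occupies 198 * 4 = 792 bytes and starts on a line boundary, so it spans ceil(792 / 64) = 13 cache lines.
Row-major traversal misses (one per line touched): 63 * ceil(198 * 4 / 64) = 819
Column-major traversal misses (no reuse, every access misses): 63 * 198 = 12474
Ratio = 12474 / 819 = 15.23

15.23


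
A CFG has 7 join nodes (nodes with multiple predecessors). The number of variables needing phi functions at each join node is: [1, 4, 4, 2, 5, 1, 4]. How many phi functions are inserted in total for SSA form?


Total phi functions = sum of phi functions at each join node
= 1 + 4 + 4 + 2 + 5 + 1 + 4 = 21

21


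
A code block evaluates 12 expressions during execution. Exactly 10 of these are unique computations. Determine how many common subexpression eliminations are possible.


CSE count = total expressions - unique expressions
= 12 - 10 = 2

2


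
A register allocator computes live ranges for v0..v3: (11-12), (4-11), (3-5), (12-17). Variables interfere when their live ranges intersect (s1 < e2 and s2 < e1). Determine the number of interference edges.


Check all pairs for overlapping intervals.
Two intervals (s1,e1) and (s2,e2) overlap if s1 < e2 and s2 < e1.
v0 (11-12) vs v1..v3: overlaps none -> 0
v1 (4-11) vs v2..v3: overlaps v2 -> 1
v2 (3-5) vs v3: overlaps none -> 0
Total overlapping pairs = 0 + 1 + 0 = 1

1


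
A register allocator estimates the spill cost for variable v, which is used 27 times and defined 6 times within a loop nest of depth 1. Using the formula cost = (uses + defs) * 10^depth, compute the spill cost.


uses + defs = 27 + 6 = 33
10^1 = 10
Spill cost = 33 * 10 = 330

330


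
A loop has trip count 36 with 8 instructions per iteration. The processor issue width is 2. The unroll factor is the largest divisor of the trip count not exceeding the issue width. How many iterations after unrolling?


Largest divisor of 36 <= 2 is 2
New iterations = 36 / 2 = 18

18


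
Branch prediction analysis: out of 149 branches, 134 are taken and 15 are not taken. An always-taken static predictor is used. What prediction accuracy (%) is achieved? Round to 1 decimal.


Predictor: always-taken
Correct predictions = 134
Accuracy = 134 / 149 * 100 = 89.9%

89.9


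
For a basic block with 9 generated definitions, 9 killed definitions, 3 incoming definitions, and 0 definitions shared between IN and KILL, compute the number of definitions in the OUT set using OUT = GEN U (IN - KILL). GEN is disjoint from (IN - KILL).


IN - KILL: 3 - 0 = 3 surviving definitions
OUT = GEN + surviving = 9 + 3 = 12

12


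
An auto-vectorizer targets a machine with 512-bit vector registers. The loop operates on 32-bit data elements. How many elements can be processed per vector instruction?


Width = SIMD bits / data type bits
= 512 / 32 = 16

16


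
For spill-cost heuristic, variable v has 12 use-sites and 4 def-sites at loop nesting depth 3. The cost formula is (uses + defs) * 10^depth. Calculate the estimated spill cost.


uses + defs = 12 + 4 = 16
10^3 = 1000
Spill cost = 16 * 1000 = 16000

16000


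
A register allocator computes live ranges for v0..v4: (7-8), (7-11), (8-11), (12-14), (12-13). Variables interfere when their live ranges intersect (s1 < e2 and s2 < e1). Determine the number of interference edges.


Check all pairs for overlapping intervals.
Two intervals (s1,e1) and (s2,e2) overlap if s1 < e2 and s2 < e1.
v0 (7-8) vs v1..v4: overlaps v1 -> 1
v1 (7-11) vs v2..v4: overlaps v2 -> 1
v2 (8-11) vs v3..v4: overlaps none -> 0
v3 (12-14) vs v4: overlaps v4 -> 1
Total overlapping pairs = 1 + 1 + 0 + 1 = 3

3


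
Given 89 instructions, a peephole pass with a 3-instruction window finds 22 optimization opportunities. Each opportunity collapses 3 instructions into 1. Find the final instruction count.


Each match removes 2 instructions.
Total removed = 22 * 2 = 44
Remaining = 89 - 44 = 45

45


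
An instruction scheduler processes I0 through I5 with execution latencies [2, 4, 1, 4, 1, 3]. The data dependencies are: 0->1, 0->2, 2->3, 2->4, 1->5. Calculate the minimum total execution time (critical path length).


Compute longest path through dependency graph: dist(Ik) = max over predecessors of dist + latency(Ik).
dist(I0) = latency 2 = 2
dist(I1) = dist(I0) + 4 = 2 + 4 = 6
dist(I2) = dist(I0) + 1 = 2 + 1 = 3
dist(I3) = dist(I2) + 4 = 3 + 4 = 7
dist(I4) = dist(I2) + 1 = 3 + 1 = 4
dist(I5) = dist(I1) + 3 = 6 + 3 = 9
Critical path = max dist = 9

9


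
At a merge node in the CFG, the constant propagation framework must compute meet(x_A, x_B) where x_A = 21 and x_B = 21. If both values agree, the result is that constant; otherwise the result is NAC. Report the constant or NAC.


Meet operation: if both paths give the same constant, result is that constant; if they differ, result is NAC (not-a-constant).
Path A: 21, Path B: 21 -> equal
Result: constant -> 21

21


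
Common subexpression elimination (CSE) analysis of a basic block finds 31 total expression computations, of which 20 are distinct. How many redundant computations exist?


CSE count = total expressions - unique expressions
= 31 - 20 = 11

11


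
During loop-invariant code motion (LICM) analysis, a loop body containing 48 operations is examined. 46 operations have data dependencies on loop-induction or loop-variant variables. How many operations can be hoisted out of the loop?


Invariant candidates = total - loop-dependent
= 48 - 46 = 2

2


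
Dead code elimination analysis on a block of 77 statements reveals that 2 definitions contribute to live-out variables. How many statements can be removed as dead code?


Dead code = total statements - live definitions
= 77 - 2 = 75

75


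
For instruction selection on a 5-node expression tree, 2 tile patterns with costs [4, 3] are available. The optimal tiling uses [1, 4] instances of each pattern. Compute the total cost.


Total cost = sum(count_i * cost_i)
= 1*4 + 4*3
= 16

16


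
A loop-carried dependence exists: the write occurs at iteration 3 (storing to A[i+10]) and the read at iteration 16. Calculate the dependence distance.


Distance = read iteration - write iteration
= 16 - 3 = 13

13


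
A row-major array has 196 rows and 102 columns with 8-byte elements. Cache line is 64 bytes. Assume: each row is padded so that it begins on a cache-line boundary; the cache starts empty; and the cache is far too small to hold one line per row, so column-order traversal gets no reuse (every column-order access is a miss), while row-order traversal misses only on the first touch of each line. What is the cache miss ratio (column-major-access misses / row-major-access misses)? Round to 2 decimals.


Each row occupies 102 * 8 = 816 bytes and starts on a line boundary, so it spans ceil(816 / 64) = 13 cache lines.
Row-major traversal misses (one per line touched): 196 * ceil(102 * 8 / 64) = 2548
Column-major traversal misses (no reuse, every access misses): 196 * 102 = 19992
Ratio = 19992 / 2548 = 7.85

7.85


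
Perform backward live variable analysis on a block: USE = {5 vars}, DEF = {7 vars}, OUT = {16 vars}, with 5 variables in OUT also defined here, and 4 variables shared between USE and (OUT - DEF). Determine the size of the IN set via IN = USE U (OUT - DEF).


OUT - DEF: 16 - 5 = 11
|IN| = |USE| + |OUT - DEF| - |USE ∩ (OUT - DEF)| = 5 + 11 - 4 = 12

12


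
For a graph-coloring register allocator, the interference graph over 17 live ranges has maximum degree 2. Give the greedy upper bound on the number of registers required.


Greedy coloring never needs more than (max_degree + 1) colors: when coloring a vertex, at most max_degree neighbors are already colored.
Upper bound = 2 + 1 = 3

3


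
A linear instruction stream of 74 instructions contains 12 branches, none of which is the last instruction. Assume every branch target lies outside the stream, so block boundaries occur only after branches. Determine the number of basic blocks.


With no in-sequence branch targets, the leaders are the first instruction plus the instruction after each branch.
Number of basic blocks = branches + 1
= 12 + 1 = 13

13


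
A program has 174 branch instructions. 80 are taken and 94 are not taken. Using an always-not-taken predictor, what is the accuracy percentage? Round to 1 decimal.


Predictor: always-not-taken
Correct predictions = 94
Accuracy = 94 / 174 * 100 = 54.0%

54.0


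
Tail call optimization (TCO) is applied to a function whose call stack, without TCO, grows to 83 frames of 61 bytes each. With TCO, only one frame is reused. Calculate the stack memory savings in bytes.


Without TCO: 83 * 61 = 5063 bytes
With TCO: reuse 1 frame = 61 bytes
Savings = 5063 - 61 = 5002

5002


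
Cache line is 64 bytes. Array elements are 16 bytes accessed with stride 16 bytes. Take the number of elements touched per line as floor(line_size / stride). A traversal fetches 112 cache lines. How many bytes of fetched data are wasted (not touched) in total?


Elements per line = floor(64 / 16) = 4
Bytes used per line = 4 * 16 = 64
Wasted per line = 64 - 64 = 0
Total wasted = 0 * 112 = 0

0


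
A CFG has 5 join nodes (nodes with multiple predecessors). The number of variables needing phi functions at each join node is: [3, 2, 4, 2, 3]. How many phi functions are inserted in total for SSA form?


Total phi functions = sum of phi functions at each join node
= 3 + 2 + 4 + 2 + 3 = 14

14


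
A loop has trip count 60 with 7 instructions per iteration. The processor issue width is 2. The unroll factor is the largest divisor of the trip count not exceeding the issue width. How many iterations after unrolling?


Largest divisor of 60 <= 2 is 2
New iterations = 60 / 2 = 30

30


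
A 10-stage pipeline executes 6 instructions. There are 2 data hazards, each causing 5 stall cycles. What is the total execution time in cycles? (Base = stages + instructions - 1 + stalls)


Base cycles = 10 + 6 - 1 = 15
Total stalls = 2 * 5 = 10
Total = 15 + 10 = 25

25


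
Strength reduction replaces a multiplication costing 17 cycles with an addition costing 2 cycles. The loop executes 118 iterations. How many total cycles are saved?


Per-iteration saving = 17 - 2 = 15
Total saved = 118 * 15 = 1770

1770


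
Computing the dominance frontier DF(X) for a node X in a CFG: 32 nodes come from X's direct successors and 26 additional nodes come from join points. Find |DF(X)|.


DF(X) = direct successor contributions + join point contributions
= 32 + 26 = 58

58


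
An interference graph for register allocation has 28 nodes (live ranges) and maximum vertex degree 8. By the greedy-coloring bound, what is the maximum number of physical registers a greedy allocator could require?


Greedy coloring never needs more than (max_degree + 1) colors: when coloring a vertex, at most max_degree neighbors are already colored.
Upper bound = 8 + 1 = 9

9


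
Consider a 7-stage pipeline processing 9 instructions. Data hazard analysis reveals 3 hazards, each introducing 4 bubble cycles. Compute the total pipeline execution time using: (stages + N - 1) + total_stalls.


Base cycles = 7 + 9 - 1 = 15
Total stalls = 3 * 4 = 12
Total = 15 + 12 = 27

27


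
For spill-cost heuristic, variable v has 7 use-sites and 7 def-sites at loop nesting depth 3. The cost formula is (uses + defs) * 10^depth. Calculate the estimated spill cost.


uses + defs = 7 + 7 = 14
10^3 = 1000
Spill cost = 14 * 1000 = 14000

14000


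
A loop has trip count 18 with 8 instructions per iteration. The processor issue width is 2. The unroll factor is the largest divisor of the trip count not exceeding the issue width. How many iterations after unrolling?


Largest divisor of 18 <= 2 is 2
New iterations = 18 / 2 = 9

9


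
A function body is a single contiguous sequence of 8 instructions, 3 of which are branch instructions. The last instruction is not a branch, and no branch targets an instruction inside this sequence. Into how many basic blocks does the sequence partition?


With no in-sequence branch targets, the leaders are the first instruction plus the instruction after each branch.
Number of basic blocks = branches + 1
= 3 + 1 = 4

4


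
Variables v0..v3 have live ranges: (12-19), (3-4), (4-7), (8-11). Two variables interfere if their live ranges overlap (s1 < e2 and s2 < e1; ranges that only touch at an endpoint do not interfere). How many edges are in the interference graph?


Check all pairs for overlapping intervals.
Two intervals (s1,e1) and (s2,e2) overlap if s1 < e2 and s2 < e1.
v0 (12-19) vs v1..v3: overlaps none -> 0
v1 (3-4) vs v2..v3: overlaps none -> 0
v2 (4-7) vs v3: overlaps none -> 0
Total overlapping pairs = 0 + 0 + 0 = 0

0


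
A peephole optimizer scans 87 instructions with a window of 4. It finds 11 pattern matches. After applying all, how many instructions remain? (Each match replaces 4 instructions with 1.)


Each match removes 3 instructions.
Total removed = 11 * 3 = 33
Remaining = 87 - 33 = 54

54


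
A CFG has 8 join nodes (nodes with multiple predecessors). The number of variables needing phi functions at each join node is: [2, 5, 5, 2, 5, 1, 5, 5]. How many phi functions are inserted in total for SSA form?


Total phi functions = sum of phi functions at each join node
= 2 + 5 + 5 + 2 + 5 + 1 + 5 + 5 = 30

30


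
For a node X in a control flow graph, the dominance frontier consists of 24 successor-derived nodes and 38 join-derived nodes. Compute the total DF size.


DF(X) = direct successor contributions + join point contributions
= 24 + 38 = 62

62


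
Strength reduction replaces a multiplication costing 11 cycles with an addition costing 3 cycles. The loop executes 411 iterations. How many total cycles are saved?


Per-iteration saving = 11 - 3 = 8
Total saved = 411 * 8 = 3288

3288


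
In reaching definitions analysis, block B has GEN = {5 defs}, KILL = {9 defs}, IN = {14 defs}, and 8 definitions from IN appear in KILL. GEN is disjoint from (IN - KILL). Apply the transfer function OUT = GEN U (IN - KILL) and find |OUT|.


IN - KILL: 14 - 8 = 6 surviving definitions
OUT = GEN + surviving = 5 + 6 = 11

11


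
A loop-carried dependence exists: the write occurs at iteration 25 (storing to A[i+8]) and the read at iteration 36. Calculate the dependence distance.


Distance = read iteration - write iteration
= 36 - 25 = 11

11


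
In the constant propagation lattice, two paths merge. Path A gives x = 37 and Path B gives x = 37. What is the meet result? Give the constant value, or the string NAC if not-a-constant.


Meet operation: if both paths give the same constant, result is that constant; if they differ, result is NAC (not-a-constant).
Path A: 37, Path B: 37 -> equal
Result: constant -> 37

37


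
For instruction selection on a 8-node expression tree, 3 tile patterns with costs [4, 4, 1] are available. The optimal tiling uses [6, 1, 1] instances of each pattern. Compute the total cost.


Total cost = sum(count_i * cost_i)
= 6*4 + 1*4 + 1*1
= 29

29


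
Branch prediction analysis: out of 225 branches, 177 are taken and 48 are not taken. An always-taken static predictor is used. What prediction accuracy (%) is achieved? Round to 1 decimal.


Predictor: always-taken
Correct predictions = 177
Accuracy = 177 / 225 * 100 = 78.7%

78.7


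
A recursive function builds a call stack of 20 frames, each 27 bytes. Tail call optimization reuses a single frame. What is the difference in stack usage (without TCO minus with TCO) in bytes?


Without TCO: 20 * 27 = 540 bytes
With TCO: reuse 1 frame = 27 bytes
Savings = 540 - 27 = 513

513


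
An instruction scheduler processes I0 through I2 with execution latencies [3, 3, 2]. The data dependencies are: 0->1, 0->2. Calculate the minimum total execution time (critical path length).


Compute longest path through dependency graph: dist(Ik) = max over predecessors of dist + latency(Ik).
dist(I0) = latency 3 = 3
dist(I1) = dist(I0) + 3 = 3 + 3 = 6
dist(I2) = dist(I0) + 2 = 3 + 2 = 5
Critical path = max dist = 6

6


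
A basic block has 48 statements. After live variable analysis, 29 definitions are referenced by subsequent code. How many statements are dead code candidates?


Dead code = total statements - live definitions
= 48 - 29 = 19

19


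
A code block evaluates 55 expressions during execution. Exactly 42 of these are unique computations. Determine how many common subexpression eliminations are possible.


CSE count = total expressions - unique expressions
= 55 - 42 = 13

13


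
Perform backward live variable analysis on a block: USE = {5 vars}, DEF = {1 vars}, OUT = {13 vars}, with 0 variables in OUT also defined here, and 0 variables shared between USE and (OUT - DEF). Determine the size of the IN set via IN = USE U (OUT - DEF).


OUT - DEF: 13 - 0 = 13
|IN| = |USE| + |OUT - DEF| - |USE ∩ (OUT - DEF)| = 5 + 13 - 0 = 18

18


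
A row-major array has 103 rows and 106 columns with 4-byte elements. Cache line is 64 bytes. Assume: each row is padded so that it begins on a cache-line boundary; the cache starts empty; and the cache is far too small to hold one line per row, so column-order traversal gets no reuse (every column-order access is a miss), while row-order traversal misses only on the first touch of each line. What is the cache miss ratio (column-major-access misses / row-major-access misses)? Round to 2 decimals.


Each row occupies 106 * 4 = 424 bytes and starts on a line boundary, so it spans ceil(424 / 64) = 7 cache lines.
Row-major traversal misses (one per line touched): 103 * ceil(106 * 4 / 64) = 721
Column-major traversal misses (no reuse, every access misses): 103 * 106 = 10918
Ratio = 10918 / 721 = 15.14

15.14


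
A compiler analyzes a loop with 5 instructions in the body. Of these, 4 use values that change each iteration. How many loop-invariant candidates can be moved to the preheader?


Invariant candidates = total - loop-dependent
= 5 - 4 = 1

1


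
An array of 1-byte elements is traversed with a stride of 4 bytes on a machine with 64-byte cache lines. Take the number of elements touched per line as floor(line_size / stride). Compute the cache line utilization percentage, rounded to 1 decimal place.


Elements per cache line = floor(64 / 4) = 16
Bytes used = 16 * 1 = 16
Utilization = 16 / 64 * 100 = 25.0%

25.0


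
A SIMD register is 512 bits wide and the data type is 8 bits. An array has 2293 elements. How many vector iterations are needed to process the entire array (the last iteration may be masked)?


Width = 512 / 8 = 64 elements per vector op
Iterations = ceil(2293 / 64) = 36

36


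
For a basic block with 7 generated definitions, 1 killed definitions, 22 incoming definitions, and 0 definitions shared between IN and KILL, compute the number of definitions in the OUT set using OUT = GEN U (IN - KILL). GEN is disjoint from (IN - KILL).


IN - KILL: 22 - 0 = 22 surviving definitions
OUT = GEN + surviving = 7 + 22 = 29

29


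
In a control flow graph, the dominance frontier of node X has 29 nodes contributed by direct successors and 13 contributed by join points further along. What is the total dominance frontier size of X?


DF(X) = direct successor contributions + join point contributions
= 29 + 13 = 42

42


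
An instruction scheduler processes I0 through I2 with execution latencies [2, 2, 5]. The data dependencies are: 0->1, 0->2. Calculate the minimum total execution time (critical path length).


Compute longest path through dependency graph: dist(Ik) = max over predecessors of dist + latency(Ik).
dist(I0) = latency 2 = 2
dist(I1) = dist(I0) + 2 = 2 + 2 = 4
dist(I2) = dist(I0) + 5 = 2 + 5 = 7
Critical path = max dist = 7

7


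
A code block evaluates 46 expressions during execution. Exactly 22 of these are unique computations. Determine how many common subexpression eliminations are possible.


CSE count = total expressions - unique expressions
= 46 - 22 = 24

24


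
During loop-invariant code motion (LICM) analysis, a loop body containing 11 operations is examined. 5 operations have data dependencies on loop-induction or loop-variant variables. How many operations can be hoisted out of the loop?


Invariant candidates = total - loop-dependent
= 11 - 5 = 6

6


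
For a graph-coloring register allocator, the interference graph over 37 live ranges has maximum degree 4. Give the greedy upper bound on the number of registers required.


Greedy coloring never needs more than (max_degree + 1) colors: when coloring a vertex, at most max_degree neighbors are already colored.
Upper bound = 4 + 1 = 5

5


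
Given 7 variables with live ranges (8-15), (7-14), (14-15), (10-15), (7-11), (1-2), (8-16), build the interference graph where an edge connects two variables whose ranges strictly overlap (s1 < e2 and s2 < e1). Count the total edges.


Check all pairs for overlapping intervals.
Two intervals (s1,e1) and (s2,e2) overlap if s1 < e2 and s2 < e1.
v0 (8-15) vs v1..v6: overlaps v1, v2, v3, v4, v6 -> 5
v1 (7-14) vs v2..v6: overlaps v3, v4, v6 -> 3
v2 (14-15) vs v3..v6: overlaps v3, v6 -> 2
v3 (10-15) vs v4..v6: overlaps v4, v6 -> 2
v4 (7-11) vs v5..v6: overlaps v6 -> 1
v5 (1-2) vs v6: overlaps none -> 0
Total overlapping pairs = 5 + 3 + 2 + 2 + 1 + 0 = 13

13


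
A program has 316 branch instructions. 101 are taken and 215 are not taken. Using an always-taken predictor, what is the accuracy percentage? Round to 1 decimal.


Predictor: always-taken
Correct predictions = 101
Accuracy = 101 / 316 * 100 = 32.0%

32.0


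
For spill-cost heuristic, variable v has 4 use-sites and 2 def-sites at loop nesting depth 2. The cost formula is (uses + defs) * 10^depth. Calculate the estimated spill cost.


uses + defs = 4 + 2 = 6
10^2 = 100
Spill cost = 6 * 100 = 600

600


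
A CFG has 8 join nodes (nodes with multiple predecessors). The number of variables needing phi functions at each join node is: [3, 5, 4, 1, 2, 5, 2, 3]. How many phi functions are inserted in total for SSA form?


Total phi functions = sum of phi functions at each join node
= 3 + 5 + 4 + 1 + 2 + 5 + 2 + 3 = 25

25


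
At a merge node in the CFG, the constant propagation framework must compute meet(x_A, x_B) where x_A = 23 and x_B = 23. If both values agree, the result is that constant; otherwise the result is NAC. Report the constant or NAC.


Meet operation: if both paths give the same constant, result is that constant; if they differ, result is NAC (not-a-constant).
Path A: 23, Path B: 23 -> equal
Result: constant -> 23

23


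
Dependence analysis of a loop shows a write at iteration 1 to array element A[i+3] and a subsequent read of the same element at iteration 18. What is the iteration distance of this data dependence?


Distance = read iteration - write iteration
= 18 - 1 = 17

17


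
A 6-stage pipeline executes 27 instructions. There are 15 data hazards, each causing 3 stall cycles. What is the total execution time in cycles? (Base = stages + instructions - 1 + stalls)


Base cycles = 6 + 27 - 1 = 32
Total stalls = 15 * 3 = 45
Total = 32 + 45 = 77

77


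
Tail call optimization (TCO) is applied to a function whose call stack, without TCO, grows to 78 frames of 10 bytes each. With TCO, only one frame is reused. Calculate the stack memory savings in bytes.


Without TCO: 78 * 10 = 780 bytes
With TCO: reuse 1 frame = 10 bytes
Savings = 780 - 10 = 770

770


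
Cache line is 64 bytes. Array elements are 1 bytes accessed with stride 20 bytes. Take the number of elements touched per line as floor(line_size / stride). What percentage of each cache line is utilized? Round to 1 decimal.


Elements per cache line = floor(64 / 20) = 3
Bytes used = 3 * 1 = 3
Utilization = 3 / 64 * 100 = 4.7%

4.7


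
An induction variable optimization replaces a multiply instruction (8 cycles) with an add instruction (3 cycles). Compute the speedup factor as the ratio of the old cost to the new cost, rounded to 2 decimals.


Ratio = mult_cost / add_cost = 8 / 3 = 2.67

2.67


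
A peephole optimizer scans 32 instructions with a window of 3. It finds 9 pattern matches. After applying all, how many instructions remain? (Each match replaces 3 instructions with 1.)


Each match removes 2 instructions.
Total removed = 9 * 2 = 18
Remaining = 32 - 18 = 14

14


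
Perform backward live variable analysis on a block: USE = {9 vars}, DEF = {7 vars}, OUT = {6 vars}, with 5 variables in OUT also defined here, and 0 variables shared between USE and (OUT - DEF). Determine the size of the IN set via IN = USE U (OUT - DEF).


OUT - DEF: 6 - 5 = 1
|IN| = |USE| + |OUT - DEF| - |USE ∩ (OUT - DEF)| = 9 + 1 - 0 = 10

10


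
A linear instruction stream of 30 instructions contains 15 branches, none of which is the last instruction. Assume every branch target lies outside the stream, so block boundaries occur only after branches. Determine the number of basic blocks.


With no in-sequence branch targets, the leaders are the first instruction plus the instruction after each branch.
Number of basic blocks = branches + 1
= 15 + 1 = 16

16


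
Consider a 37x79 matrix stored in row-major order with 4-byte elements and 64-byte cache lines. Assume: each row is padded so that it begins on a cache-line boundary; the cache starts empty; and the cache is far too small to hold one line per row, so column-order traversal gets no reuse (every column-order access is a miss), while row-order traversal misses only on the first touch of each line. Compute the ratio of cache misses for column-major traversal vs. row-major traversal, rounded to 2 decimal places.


Each row occupies 79 * 4 = 316 bytes and starts on a line boundary, so it spans ceil(316 / 64) = 5 cache lines.
Row-major traversal misses (one per line touched): 37 * ceil(79 * 4 / 64) = 185
Column-major traversal misses (no reuse, every access misses): 37 * 79 = 2923
Ratio = 2923 / 185 = 15.8

15.8


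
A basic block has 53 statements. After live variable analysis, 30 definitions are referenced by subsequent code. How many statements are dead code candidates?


Dead code = total statements - live definitions
= 53 - 30 = 23

23


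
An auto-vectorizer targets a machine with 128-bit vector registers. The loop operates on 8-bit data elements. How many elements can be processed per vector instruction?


Width = SIMD bits / data type bits
= 128 / 8 = 16

16


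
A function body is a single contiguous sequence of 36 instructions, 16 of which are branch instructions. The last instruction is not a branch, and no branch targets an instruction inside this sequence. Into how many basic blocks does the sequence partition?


With no in-sequence branch targets, the leaders are the first instruction plus the instruction after each branch.
Number of basic blocks = branches + 1
= 16 + 1 = 17

17
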